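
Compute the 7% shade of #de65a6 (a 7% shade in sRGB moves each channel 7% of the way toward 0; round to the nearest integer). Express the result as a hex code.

#ce5e9a

#de65a6 is rgb(222, 101, 166).
A 7% shade moves each channel 7% toward 0:
  R: 222 − 15.54 = 206.46 → 206
  G: 101 − 7.07 = 93.93 → 94
  B: 166 + 0.07×(0−166) = 166 − 11.62 = 154.38 → 154
rgb(206, 94, 154) = #ce5e9a.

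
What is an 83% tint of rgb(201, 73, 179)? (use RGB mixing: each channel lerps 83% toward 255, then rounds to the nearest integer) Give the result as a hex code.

Lerp each channel 83% toward 255:
  R: 201 + 0.83×(255−201) = 201 + 44.82 = 245.82 → 246
  G: 73 + 151.06 = 224.06 → 224
  B: 179 + 63.08 = 242.08 → 242
rgb(246, 224, 242) = #F6E0F2.

#F6E0F2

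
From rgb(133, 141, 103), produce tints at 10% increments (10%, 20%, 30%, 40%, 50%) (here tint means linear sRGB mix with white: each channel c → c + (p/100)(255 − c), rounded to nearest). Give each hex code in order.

10%: (133 + 12.2 = 145.2→145, 141 + 11.4 = 152.4→152, 103 + 15.2 = 118.2→118) → #919876
20%: (133 + 24.4 = 157.4→157, 141 + 22.8 = 163.8→164, 103 + 30.4 = 133.4→133) → #9DA485
30%: (133 + 36.6 = 169.6→170, 141 + 34.2 = 175.2→175, 103 + 45.6 = 148.6→149) → #AAAF95
40%: (133 + 48.8 = 181.8→182, 141 + 45.6 = 186.6→187, 103 + 60.8 = 163.8→164) → #B6BBA4
50%: (133 + 61 = 194→194, 141 + 57 = 198→198, 103 + 76 = 179→179) → #C2C6B3

#919876, #9DA485, #AAAF95, #B6BBA4, #C2C6B3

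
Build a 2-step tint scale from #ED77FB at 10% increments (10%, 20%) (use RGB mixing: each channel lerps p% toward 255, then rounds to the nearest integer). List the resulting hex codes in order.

#EF85FB, #F192FC

#ED77FB is rgb(237, 119, 251).
10%: (237 + 1.8 = 238.8→239, 119 + 13.6 = 132.6→133, 251→251) → #EF85FB
20%: (237 + 3.6 = 240.6→241, 119 + 27.2 = 146.2→146, 251 + 0.8 = 251.8→252) → #F192FC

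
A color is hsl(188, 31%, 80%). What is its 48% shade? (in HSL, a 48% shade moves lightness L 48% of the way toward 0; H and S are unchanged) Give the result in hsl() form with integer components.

L moves 48% from 80 toward 0: 80 − 38.4 = 41.6 → 42.
H and S are unchanged.

hsl(188, 31%, 42%)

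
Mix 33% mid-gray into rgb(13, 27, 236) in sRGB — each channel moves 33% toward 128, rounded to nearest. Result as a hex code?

A 33% tone moves each channel 33% toward 128:
  R: 13 + 37.95 = 50.95 → 51
  G: 27 + 0.33×(128−27) = 27 + 33.33 = 60.33 → 60
  B: 236 + 0.33×(128−236) = 236 − 35.64 = 200.36 → 200
rgb(51, 60, 200) = #333cc8.

#333cc8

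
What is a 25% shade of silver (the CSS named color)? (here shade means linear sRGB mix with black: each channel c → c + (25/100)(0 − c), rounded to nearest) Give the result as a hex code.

CSS silver is rgb(192, 192, 192).
Lerp each channel 25% toward 0:
  R: 192 + 0.25×(0−192) = 192 − 48 = 144 → 144
  G: 192 − 48 = 144 → 144
  B: 192 + 0.25×(0−192) = 192 − 48 = 144 → 144
rgb(144, 144, 144) = #909090.

#909090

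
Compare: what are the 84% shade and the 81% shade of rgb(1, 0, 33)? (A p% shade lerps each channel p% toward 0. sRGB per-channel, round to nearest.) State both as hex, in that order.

#000005, #000006

84% shade:
  R: 1 + 0.84×(0−1) = 1 − 0.84 = 0.16 → 0
  G: 0 + 0.84×(0−0) = 0 + 0 = 0 → 0
  B: 33 + 0.84×(0−33) = 33 − 27.72 = 5.28 → 5
  → #000005
81% shade:
  R: 1 − 0.81 = 0.19 → 0
  G: 0 + 0 = 0 → 0
  B: 33 + 0.81×(0−33) = 33 − 26.73 = 6.27 → 6
  → #000006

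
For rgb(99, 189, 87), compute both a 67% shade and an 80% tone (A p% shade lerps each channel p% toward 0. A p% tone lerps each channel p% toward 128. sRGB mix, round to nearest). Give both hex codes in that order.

#213E1D, #7A8C78

67% shade:
  R: 99 − 66.33 = 32.67 → 33
  G: 189 + 0.67×(0−189) = 189 − 126.63 = 62.37 → 62
  B: 87 + 0.67×(0−87) = 87 − 58.29 = 28.71 → 29
  → #213E1D
80% tone:
  R: 99 + 0.8×(128−99) = 99 + 23.2 = 122.2 → 122
  G: 189 + 0.8×(128−189) = 189 − 48.8 = 140.2 → 140
  B: 87 + 0.8×(128−87) = 87 + 32.8 = 119.8 → 120
  → #7A8C78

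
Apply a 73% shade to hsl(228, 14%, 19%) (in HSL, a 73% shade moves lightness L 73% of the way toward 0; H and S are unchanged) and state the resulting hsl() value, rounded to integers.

L moves 73% from 19 toward 0: 19 − 13.87 = 5.13 → 5.
H and S are unchanged.

hsl(228, 14%, 5%)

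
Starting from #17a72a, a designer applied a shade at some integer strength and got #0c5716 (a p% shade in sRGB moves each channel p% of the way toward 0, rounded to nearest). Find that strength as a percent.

#17a72a is rgb(23, 167, 42); #0c5716 is rgb(12, 87, 22).
On the G channel (widest range): 87 ≈ 167 + (p/100)(0 − 167), so p ≈ 100×(87 − 167)/(0 − 167) = -8000/-167 = 47.90.
p = 48 reproduces all three channels after rounding.

48%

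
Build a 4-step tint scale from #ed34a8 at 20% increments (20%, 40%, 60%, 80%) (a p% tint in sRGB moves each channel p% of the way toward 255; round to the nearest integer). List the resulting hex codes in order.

#ed34a8 is rgb(237, 52, 168).
20%: (237 + 3.6 = 240.6→241, 52 + 40.6 = 92.6→93, 168 + 17.4 = 185.4→185) → #f15db9
40%: (237 + 7.2 = 244.2→244, 52 + 81.2 = 133.2→133, 168 + 34.8 = 202.8→203) → #f485cb
60%: (237 + 10.8 = 247.8→248, 52 + 121.8 = 173.8→174, 168 + 52.2 = 220.2→220) → #f8aedc
80%: (237 + 14.4 = 251.4→251, 52 + 162.4 = 214.4→214, 168 + 69.6 = 237.6→238) → #fbd6ee

#f15db9, #f485cb, #f8aedc, #fbd6ee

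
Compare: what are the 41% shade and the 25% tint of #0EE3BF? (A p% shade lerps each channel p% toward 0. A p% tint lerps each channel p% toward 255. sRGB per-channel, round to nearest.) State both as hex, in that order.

#088671, #4AEACF

#0EE3BF is rgb(14, 227, 191).
41% shade:
  R: 14 − 5.74 = 8.26 → 8
  G: 227 − 93.07 = 133.93 → 134
  B: 191 − 78.31 = 112.69 → 113
  → #088671
25% tint:
  R: 14 + 60.25 = 74.25 → 74
  G: 227 + 7 = 234 → 234
  B: 191 + 0.25×(255−191) = 191 + 16 = 207 → 207
  → #4AEACF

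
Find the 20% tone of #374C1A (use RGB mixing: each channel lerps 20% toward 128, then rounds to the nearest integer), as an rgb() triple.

#374C1A is rgb(55, 76, 26).
A 20% tone moves each channel 20% toward 128:
  R: 55 + 0.2×(128−55) = 55 + 14.6 = 69.6 → 70
  G: 76 + 10.4 = 86.4 → 86
  B: 26 + 0.2×(128−26) = 26 + 20.4 = 46.4 → 46

rgb(70, 86, 46)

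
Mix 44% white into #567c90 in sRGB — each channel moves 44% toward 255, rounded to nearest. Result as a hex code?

#a0b6c1

#567c90 is rgb(86, 124, 144).
Per channel, c → c + 0.44(255 − c):
  R: 86 + 74.36 = 160.36 → 160
  G: 124 + 57.64 = 181.64 → 182
  B: 144 + 48.84 = 192.84 → 193
rgb(160, 182, 193) = #a0b6c1.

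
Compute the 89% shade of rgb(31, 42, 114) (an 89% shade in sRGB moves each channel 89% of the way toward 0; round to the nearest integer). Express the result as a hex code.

#03050D

An 89% shade moves each channel 89% toward 0:
  R: 31 + 0.89×(0−31) = 31 − 27.59 = 3.41 → 3
  G: 42 − 37.38 = 4.62 → 5
  B: 114 − 101.46 = 12.54 → 13
rgb(3, 5, 13) = #03050D.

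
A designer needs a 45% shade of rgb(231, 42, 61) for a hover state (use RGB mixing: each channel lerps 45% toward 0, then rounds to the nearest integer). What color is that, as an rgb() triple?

rgb(127, 23, 34)

Lerp each channel 45% toward 0:
  R: 231 − 103.95 = 127.05 → 127
  G: 42 + 0.45×(0−42) = 42 − 18.9 = 23.1 → 23
  B: 61 − 27.45 = 33.55 → 34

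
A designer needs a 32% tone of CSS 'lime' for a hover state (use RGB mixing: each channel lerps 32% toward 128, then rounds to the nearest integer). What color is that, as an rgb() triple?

CSS lime is rgb(0, 255, 0).
Lerp each channel 32% toward 128:
  R: 0 + 0.32×(128−0) = 0 + 40.96 = 40.96 → 41
  G: 255 − 40.64 = 214.36 → 214
  B: 0 + 0.32×(128−0) = 0 + 40.96 = 40.96 → 41

rgb(41, 214, 41)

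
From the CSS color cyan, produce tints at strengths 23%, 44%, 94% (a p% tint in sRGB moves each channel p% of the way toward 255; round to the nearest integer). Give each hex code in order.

#3BFFFF, #70FFFF, #F0FFFF

CSS cyan is rgb(0, 255, 255).
23%: (0 + 58.65 = 58.65→59, 255→255, 255→255) → #3BFFFF
44%: (0 + 112.2 = 112.2→112, 255→255, 255→255) → #70FFFF
94%: (0 + 239.7 = 239.7→240, 255→255, 255→255) → #F0FFFF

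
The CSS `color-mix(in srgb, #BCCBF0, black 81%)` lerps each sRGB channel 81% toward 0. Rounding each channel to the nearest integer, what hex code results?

#BCCBF0 is rgb(188, 203, 240).
An 81% shade moves each channel 81% toward 0:
  R: 188 − 152.28 = 35.72 → 36
  G: 203 + 0.81×(0−203) = 203 − 164.43 = 38.57 → 39
  B: 240 − 194.4 = 45.6 → 46
rgb(36, 39, 46) = #24272E.

#24272E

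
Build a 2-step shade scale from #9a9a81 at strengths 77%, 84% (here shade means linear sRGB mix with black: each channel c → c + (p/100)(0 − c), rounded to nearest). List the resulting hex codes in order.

#23231e, #191915

#9a9a81 is rgb(154, 154, 129).
77%: (154 − 118.58 = 35.42→35, 154 − 118.58 = 35.42→35, 129 − 99.33 = 29.67→30) → #23231e
84%: (154 − 129.36 = 24.64→25, 154 − 129.36 = 24.64→25, 129 − 108.36 = 20.64→21) → #191915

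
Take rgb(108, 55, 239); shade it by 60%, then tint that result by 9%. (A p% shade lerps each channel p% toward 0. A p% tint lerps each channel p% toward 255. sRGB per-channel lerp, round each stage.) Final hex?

A 60% shade moves each channel 60% toward 0:
  R: 108 − 64.8 = 43.2 → 43
  G: 55 − 33 = 22 → 22
  B: 239 − 143.4 = 95.6 → 96
After the shade: rgb(43, 22, 96) = #2B1660.
A 9% tint moves each channel 9% toward 255:
  R: 43 + 0.09×(255−43) = 43 + 19.08 = 62.08 → 62
  G: 22 + 20.97 = 42.97 → 43
  B: 96 + 14.31 = 110.31 → 110
rgb(62, 43, 110) = #3E2B6E.

#3E2B6E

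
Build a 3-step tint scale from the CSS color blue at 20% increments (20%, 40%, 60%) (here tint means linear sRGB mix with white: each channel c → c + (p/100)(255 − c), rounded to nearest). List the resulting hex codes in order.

CSS blue is rgb(0, 0, 255).
20%: (0 + 51 = 51→51, 0 + 51 = 51→51, 255→255) → #3333FF
40%: (0 + 102 = 102→102, 0 + 102 = 102→102, 255→255) → #6666FF
60%: (0 + 153 = 153→153, 0 + 153 = 153→153, 255→255) → #9999FF

#3333FF, #6666FF, #9999FF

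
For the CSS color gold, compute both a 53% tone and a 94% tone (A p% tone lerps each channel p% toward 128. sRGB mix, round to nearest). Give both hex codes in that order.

#bca944, #888578

CSS gold is rgb(255, 215, 0).
53% tone:
  R: 255 − 67.31 = 187.69 → 188
  G: 215 − 46.11 = 168.89 → 169
  B: 0 + 0.53×(128−0) = 0 + 67.84 = 67.84 → 68
  → #bca944
94% tone:
  R: 255 + 0.94×(128−255) = 255 − 119.38 = 135.62 → 136
  G: 215 − 81.78 = 133.22 → 133
  B: 0 + 0.94×(128−0) = 0 + 120.32 = 120.32 → 120
  → #888578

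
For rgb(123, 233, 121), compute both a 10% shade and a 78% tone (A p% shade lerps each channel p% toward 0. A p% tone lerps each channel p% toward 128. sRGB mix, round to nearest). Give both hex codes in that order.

10% shade:
  R: 123 + 0.1×(0−123) = 123 − 12.3 = 110.7 → 111
  G: 233 + 0.1×(0−233) = 233 − 23.3 = 209.7 → 210
  B: 121 + 0.1×(0−121) = 121 − 12.1 = 108.9 → 109
  → #6FD26D
78% tone:
  R: 123 + 3.9 = 126.9 → 127
  G: 233 + 0.78×(128−233) = 233 − 81.9 = 151.1 → 151
  B: 121 + 5.46 = 126.46 → 126
  → #7F977E

#6FD26D, #7F977E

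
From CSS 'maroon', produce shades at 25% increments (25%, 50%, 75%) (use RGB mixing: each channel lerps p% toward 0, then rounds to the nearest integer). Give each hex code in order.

CSS maroon is rgb(128, 0, 0).
25%: (128 − 32 = 96→96, 0→0, 0→0) → #600000
50%: (128 − 64 = 64→64, 0→0, 0→0) → #400000
75%: (128 − 96 = 32→32, 0→0, 0→0) → #200000

#600000, #400000, #200000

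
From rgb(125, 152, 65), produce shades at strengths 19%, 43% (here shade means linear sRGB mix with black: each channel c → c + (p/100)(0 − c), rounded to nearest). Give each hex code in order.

#657b35, #475725

19%: (125 − 23.75 = 101.25→101, 152 − 28.88 = 123.12→123, 65 − 12.35 = 52.65→53) → #657b35
43%: (125 − 53.75 = 71.25→71, 152 − 65.36 = 86.64→87, 65 − 27.95 = 37.05→37) → #475725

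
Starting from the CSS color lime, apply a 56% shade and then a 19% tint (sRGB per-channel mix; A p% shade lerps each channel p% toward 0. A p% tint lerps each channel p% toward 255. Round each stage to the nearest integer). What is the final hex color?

#308B30

CSS lime is rgb(0, 255, 0).
Lerp each channel 56% toward 0:
  R: 0 + 0.56×(0−0) = 0 + 0 = 0 → 0
  G: 255 − 142.8 = 112.2 → 112
  B: 0 + 0 = 0 → 0
After the shade: rgb(0, 112, 0) = #007000.
A 19% tint moves each channel 19% toward 255:
  R: 0 + 48.45 = 48.45 → 48
  G: 112 + 0.19×(255−112) = 112 + 27.17 = 139.17 → 139
  B: 0 + 48.45 = 48.45 → 48
rgb(48, 139, 48) = #308B30.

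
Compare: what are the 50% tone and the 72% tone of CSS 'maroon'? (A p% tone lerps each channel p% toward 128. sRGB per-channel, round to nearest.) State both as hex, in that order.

#804040, #805c5c

CSS maroon is rgb(128, 0, 0).
50% tone:
  R: 128 + 0 = 128 → 128
  G: 0 + 64 = 64 → 64
  B: 0 + 0.5×(128−0) = 0 + 64 = 64 → 64
  → #804040
72% tone:
  R: 128 + 0 = 128 → 128
  G: 0 + 92.16 = 92.16 → 92
  B: 0 + 92.16 = 92.16 → 92
  → #805c5c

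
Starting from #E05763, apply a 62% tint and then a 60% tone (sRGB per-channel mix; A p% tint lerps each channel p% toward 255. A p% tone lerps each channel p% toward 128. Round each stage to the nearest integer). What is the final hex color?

#AE999B

#E05763 is rgb(224, 87, 99).
Per channel, c → c + 0.62(255 − c):
  R: 224 + 0.62×(255−224) = 224 + 19.22 = 243.22 → 243
  G: 87 + 0.62×(255−87) = 87 + 104.16 = 191.16 → 191
  B: 99 + 96.72 = 195.72 → 196
After the tint: rgb(243, 191, 196) = #F3BFC4.
Per channel, c → c + 0.6(128 − c):
  R: 243 + 0.6×(128−243) = 243 − 69 = 174 → 174
  G: 191 − 37.8 = 153.2 → 153
  B: 196 − 40.8 = 155.2 → 155
rgb(174, 153, 155) = #AE999B.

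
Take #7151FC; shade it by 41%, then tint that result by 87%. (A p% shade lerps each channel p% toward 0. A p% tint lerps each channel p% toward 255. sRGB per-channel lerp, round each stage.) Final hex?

#7151FC is rgb(113, 81, 252).
A 41% shade moves each channel 41% toward 0:
  R: 113 − 46.33 = 66.67 → 67
  G: 81 + 0.41×(0−81) = 81 − 33.21 = 47.79 → 48
  B: 252 − 103.32 = 148.68 → 149
After the shade: rgb(67, 48, 149) = #433095.
Per channel, c → c + 0.87(255 − c):
  R: 67 + 0.87×(255−67) = 67 + 163.56 = 230.56 → 231
  G: 48 + 0.87×(255−48) = 48 + 180.09 = 228.09 → 228
  B: 149 + 92.22 = 241.22 → 241
rgb(231, 228, 241) = #E7E4F1.

#E7E4F1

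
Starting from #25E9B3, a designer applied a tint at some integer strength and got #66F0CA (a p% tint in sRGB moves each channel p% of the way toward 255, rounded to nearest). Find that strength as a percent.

#25E9B3 is rgb(37, 233, 179); #66F0CA is rgb(102, 240, 202).
On the R channel (widest range): 102 ≈ 37 + (p/100)(255 − 37), so p ≈ 100×(102 − 37)/(255 − 37) = 6500/218 = 29.82.
p = 30 reproduces all three channels after rounding.

30%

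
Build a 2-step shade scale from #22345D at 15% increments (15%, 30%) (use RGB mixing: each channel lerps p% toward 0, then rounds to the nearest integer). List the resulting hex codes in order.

#22345D is rgb(34, 52, 93).
15%: (34 − 5.1 = 28.9→29, 52 − 7.8 = 44.2→44, 93 − 13.95 = 79.05→79) → #1D2C4F
30%: (34 − 10.2 = 23.8→24, 52 − 15.6 = 36.4→36, 93 − 27.9 = 65.1→65) → #182441

#1D2C4F, #182441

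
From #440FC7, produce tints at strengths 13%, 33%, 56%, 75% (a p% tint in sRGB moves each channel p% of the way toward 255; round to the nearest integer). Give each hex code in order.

#5C2ECE, #825ED9, #AD95E6, #D0C3F1

#440FC7 is rgb(68, 15, 199).
13%: (68 + 24.31 = 92.31→92, 15 + 31.2 = 46.2→46, 199 + 7.28 = 206.28→206) → #5C2ECE
33%: (68 + 61.71 = 129.71→130, 15 + 79.2 = 94.2→94, 199 + 18.48 = 217.48→217) → #825ED9
56%: (68 + 104.72 = 172.72→173, 15 + 134.4 = 149.4→149, 199 + 31.36 = 230.36→230) → #AD95E6
75%: (68 + 140.25 = 208.25→208, 15 + 180 = 195→195, 199 + 42 = 241→241) → #D0C3F1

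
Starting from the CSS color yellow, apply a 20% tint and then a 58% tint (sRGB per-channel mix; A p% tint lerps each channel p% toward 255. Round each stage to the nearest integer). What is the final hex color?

#FFFFA9

CSS yellow is rgb(255, 255, 0).
Lerp each channel 20% toward 255:
  R: 255 + 0 = 255 → 255
  G: 255 + 0.2×(255−255) = 255 + 0 = 255 → 255
  B: 0 + 51 = 51 → 51
After the tint: rgb(255, 255, 51) = #FFFF33.
Per channel, c → c + 0.58(255 − c):
  R: 255 + 0.58×(255−255) = 255 + 0 = 255 → 255
  G: 255 + 0.58×(255−255) = 255 + 0 = 255 → 255
  B: 51 + 0.58×(255−51) = 51 + 118.32 = 169.32 → 169
rgb(255, 255, 169) = #FFFFA9.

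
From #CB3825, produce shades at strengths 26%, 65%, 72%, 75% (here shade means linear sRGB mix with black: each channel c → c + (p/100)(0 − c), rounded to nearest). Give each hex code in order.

#CB3825 is rgb(203, 56, 37).
26%: (203 − 52.78 = 150.22→150, 56 − 14.56 = 41.44→41, 37 − 9.62 = 27.38→27) → #96291B
65%: (203 − 131.95 = 71.05→71, 56 − 36.4 = 19.6→20, 37 − 24.05 = 12.95→13) → #47140D
72%: (203 − 146.16 = 56.84→57, 56 − 40.32 = 15.68→16, 37 − 26.64 = 10.36→10) → #39100A
75%: (203 − 152.25 = 50.75→51, 56 − 42 = 14→14, 37 − 27.75 = 9.25→9) → #330E09

#96291B, #47140D, #39100A, #330E09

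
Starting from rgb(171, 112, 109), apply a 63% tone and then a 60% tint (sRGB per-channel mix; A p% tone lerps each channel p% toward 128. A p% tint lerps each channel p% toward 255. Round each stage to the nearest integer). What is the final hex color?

Lerp each channel 63% toward 128:
  R: 171 + 0.63×(128−171) = 171 − 27.09 = 143.91 → 144
  G: 112 + 10.08 = 122.08 → 122
  B: 109 + 11.97 = 120.97 → 121
After the tone: rgb(144, 122, 121) = #907A79.
Per channel, c → c + 0.6(255 − c):
  R: 144 + 0.6×(255−144) = 144 + 66.6 = 210.6 → 211
  G: 122 + 79.8 = 201.8 → 202
  B: 121 + 80.4 = 201.4 → 201
rgb(211, 202, 201) = #D3CAC9.

#D3CAC9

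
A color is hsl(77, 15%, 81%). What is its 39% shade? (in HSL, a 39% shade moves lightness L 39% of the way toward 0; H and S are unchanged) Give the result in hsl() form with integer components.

hsl(77, 15%, 49%)

L moves 39% from 81 toward 0: 81 − 31.59 = 49.41 → 49.
H and S are unchanged.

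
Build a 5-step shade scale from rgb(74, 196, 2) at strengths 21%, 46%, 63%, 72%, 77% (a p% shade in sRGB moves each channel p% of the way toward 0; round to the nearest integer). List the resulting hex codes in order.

21%: (74 − 15.54 = 58.46→58, 196 − 41.16 = 154.84→155, 2→2) → #3a9b02
46%: (74 − 34.04 = 39.96→40, 196 − 90.16 = 105.84→106, 2 − 0.92 = 1.08→1) → #286a01
63%: (74 − 46.62 = 27.38→27, 196 − 123.48 = 72.52→73, 2 − 1.26 = 0.74→1) → #1b4901
72%: (74 − 53.28 = 20.72→21, 196 − 141.12 = 54.88→55, 2 − 1.44 = 0.56→1) → #153701
77%: (74 − 56.98 = 17.02→17, 196 − 150.92 = 45.08→45, 2 − 1.54 = 0.46→0) → #112d00

#3a9b02, #286a01, #1b4901, #153701, #112d00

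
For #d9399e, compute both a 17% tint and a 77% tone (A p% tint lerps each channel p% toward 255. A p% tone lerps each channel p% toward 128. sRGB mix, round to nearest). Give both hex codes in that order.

#df5bae, #947087

#d9399e is rgb(217, 57, 158).
17% tint:
  R: 217 + 0.17×(255−217) = 217 + 6.46 = 223.46 → 223
  G: 57 + 0.17×(255−57) = 57 + 33.66 = 90.66 → 91
  B: 158 + 0.17×(255−158) = 158 + 16.49 = 174.49 → 174
  → #df5bae
77% tone:
  R: 217 + 0.77×(128−217) = 217 − 68.53 = 148.47 → 148
  G: 57 + 54.67 = 111.67 → 112
  B: 158 + 0.77×(128−158) = 158 − 23.1 = 134.9 → 135
  → #947087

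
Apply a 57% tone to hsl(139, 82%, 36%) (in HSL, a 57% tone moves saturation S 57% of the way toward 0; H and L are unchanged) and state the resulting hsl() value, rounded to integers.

S moves 57% from 82 toward 0: 82 − 46.74 = 35.26 → 35.
H and L are unchanged.

hsl(139, 35%, 36%)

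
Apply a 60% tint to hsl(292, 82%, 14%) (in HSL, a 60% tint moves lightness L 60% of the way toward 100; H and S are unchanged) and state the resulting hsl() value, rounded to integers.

hsl(292, 82%, 66%)

L moves 60% from 14 toward 100: 14 + 51.6 = 65.6 → 66.
H and S are unchanged.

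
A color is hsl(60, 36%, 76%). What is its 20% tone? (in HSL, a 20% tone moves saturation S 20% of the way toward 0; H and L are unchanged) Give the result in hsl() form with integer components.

hsl(60, 29%, 76%)

S moves 20% from 36 toward 0: 36 − 7.2 = 28.8 → 29.
H and L are unchanged.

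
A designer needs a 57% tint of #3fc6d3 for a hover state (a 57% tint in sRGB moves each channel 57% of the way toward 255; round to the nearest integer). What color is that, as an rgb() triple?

#3fc6d3 is rgb(63, 198, 211).
A 57% tint moves each channel 57% toward 255:
  R: 63 + 109.44 = 172.44 → 172
  G: 198 + 0.57×(255−198) = 198 + 32.49 = 230.49 → 230
  B: 211 + 0.57×(255−211) = 211 + 25.08 = 236.08 → 236

rgb(172, 230, 236)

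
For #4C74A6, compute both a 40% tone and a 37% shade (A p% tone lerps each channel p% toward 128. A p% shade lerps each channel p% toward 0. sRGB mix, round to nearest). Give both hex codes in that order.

#4C74A6 is rgb(76, 116, 166).
40% tone:
  R: 76 + 20.8 = 96.8 → 97
  G: 116 + 4.8 = 120.8 → 121
  B: 166 + 0.4×(128−166) = 166 − 15.2 = 150.8 → 151
  → #617997
37% shade:
  R: 76 − 28.12 = 47.88 → 48
  G: 116 − 42.92 = 73.08 → 73
  B: 166 − 61.42 = 104.58 → 105
  → #304969

#617997, #304969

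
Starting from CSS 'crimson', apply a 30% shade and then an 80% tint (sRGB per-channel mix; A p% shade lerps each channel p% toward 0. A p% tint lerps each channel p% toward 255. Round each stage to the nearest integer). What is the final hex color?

#ebcfd4

CSS crimson is rgb(220, 20, 60).
Per channel, c → c + 0.3(0 − c):
  R: 220 + 0.3×(0−220) = 220 − 66 = 154 → 154
  G: 20 + 0.3×(0−20) = 20 − 6 = 14 → 14
  B: 60 + 0.3×(0−60) = 60 − 18 = 42 → 42
After the shade: rgb(154, 14, 42) = #9a0e2a.
An 80% tint moves each channel 80% toward 255:
  R: 154 + 80.8 = 234.8 → 235
  G: 14 + 192.8 = 206.8 → 207
  B: 42 + 170.4 = 212.4 → 212
rgb(235, 207, 212) = #ebcfd4.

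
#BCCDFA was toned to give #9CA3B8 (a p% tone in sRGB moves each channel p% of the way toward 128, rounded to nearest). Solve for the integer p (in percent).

#BCCDFA is rgb(188, 205, 250); #9CA3B8 is rgb(156, 163, 184).
On the B channel (widest range): 184 ≈ 250 + (p/100)(128 − 250), so p ≈ 100×(184 − 250)/(128 − 250) = -6600/-122 = 54.10.
p = 54 reproduces all three channels after rounding.

54%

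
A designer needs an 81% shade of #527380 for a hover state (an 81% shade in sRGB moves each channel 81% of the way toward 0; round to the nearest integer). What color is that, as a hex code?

#527380 is rgb(82, 115, 128).
Per channel, c → c + 0.81(0 − c):
  R: 82 − 66.42 = 15.58 → 16
  G: 115 + 0.81×(0−115) = 115 − 93.15 = 21.85 → 22
  B: 128 + 0.81×(0−128) = 128 − 103.68 = 24.32 → 24
rgb(16, 22, 24) = #101618.

#101618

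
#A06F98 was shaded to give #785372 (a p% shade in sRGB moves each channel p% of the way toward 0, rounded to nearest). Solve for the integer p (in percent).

25%

#A06F98 is rgb(160, 111, 152); #785372 is rgb(120, 83, 114).
On the R channel (widest range): 120 ≈ 160 + (p/100)(0 − 160), so p ≈ 100×(120 − 160)/(0 − 160) = -4000/-160 = 25.00.
p = 25 reproduces all three channels after rounding.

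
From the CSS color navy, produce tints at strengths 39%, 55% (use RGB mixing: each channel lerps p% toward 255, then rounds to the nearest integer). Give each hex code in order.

CSS navy is rgb(0, 0, 128).
39%: (0 + 99.45 = 99.45→99, 0 + 99.45 = 99.45→99, 128 + 49.53 = 177.53→178) → #6363B2
55%: (0 + 140.25 = 140.25→140, 0 + 140.25 = 140.25→140, 128 + 69.85 = 197.85→198) → #8C8CC6

#6363B2, #8C8CC6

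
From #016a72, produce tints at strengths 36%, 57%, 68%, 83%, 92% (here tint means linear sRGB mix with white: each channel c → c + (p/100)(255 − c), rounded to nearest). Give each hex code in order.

#5ca0a5, #92bfc2, #aecfd2, #d4e6e7, #ebf3f4

#016a72 is rgb(1, 106, 114).
36%: (1 + 91.44 = 92.44→92, 106 + 53.64 = 159.64→160, 114 + 50.76 = 164.76→165) → #5ca0a5
57%: (1 + 144.78 = 145.78→146, 106 + 84.93 = 190.93→191, 114 + 80.37 = 194.37→194) → #92bfc2
68%: (1 + 172.72 = 173.72→174, 106 + 101.32 = 207.32→207, 114 + 95.88 = 209.88→210) → #aecfd2
83%: (1 + 210.82 = 211.82→212, 106 + 123.67 = 229.67→230, 114 + 117.03 = 231.03→231) → #d4e6e7
92%: (1 + 233.68 = 234.68→235, 106 + 137.08 = 243.08→243, 114 + 129.72 = 243.72→244) → #ebf3f4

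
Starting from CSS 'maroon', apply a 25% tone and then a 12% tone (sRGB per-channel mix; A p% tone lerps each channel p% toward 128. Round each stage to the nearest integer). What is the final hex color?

#802C2C

CSS maroon is rgb(128, 0, 0).
Per channel, c → c + 0.25(128 − c):
  R: 128 + 0 = 128 → 128
  G: 0 + 0.25×(128−0) = 0 + 32 = 32 → 32
  B: 0 + 0.25×(128−0) = 0 + 32 = 32 → 32
After the tone: rgb(128, 32, 32) = #802020.
Per channel, c → c + 0.12(128 − c):
  R: 128 + 0 = 128 → 128
  G: 32 + 0.12×(128−32) = 32 + 11.52 = 43.52 → 44
  B: 32 + 11.52 = 43.52 → 44
rgb(128, 44, 44) = #802C2C.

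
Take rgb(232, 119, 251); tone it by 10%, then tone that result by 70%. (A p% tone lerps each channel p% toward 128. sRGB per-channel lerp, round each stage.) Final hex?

Lerp each channel 10% toward 128:
  R: 232 − 10.4 = 221.6 → 222
  G: 119 + 0.1×(128−119) = 119 + 0.9 = 119.9 → 120
  B: 251 + 0.1×(128−251) = 251 − 12.3 = 238.7 → 239
After the tone: rgb(222, 120, 239) = #DE78EF.
Lerp each channel 70% toward 128:
  R: 222 − 65.8 = 156.2 → 156
  G: 120 + 5.6 = 125.6 → 126
  B: 239 + 0.7×(128−239) = 239 − 77.7 = 161.3 → 161
rgb(156, 126, 161) = #9C7EA1.

#9C7EA1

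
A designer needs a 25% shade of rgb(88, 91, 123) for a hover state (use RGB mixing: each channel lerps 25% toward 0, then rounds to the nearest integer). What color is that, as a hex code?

A 25% shade moves each channel 25% toward 0:
  R: 88 + 0.25×(0−88) = 88 − 22 = 66 → 66
  G: 91 + 0.25×(0−91) = 91 − 22.75 = 68.25 → 68
  B: 123 + 0.25×(0−123) = 123 − 30.75 = 92.25 → 92
rgb(66, 68, 92) = #42445C.

#42445C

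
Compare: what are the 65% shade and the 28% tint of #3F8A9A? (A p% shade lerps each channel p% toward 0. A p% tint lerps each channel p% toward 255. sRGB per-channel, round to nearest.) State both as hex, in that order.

#163036, #75ABB6

#3F8A9A is rgb(63, 138, 154).
65% shade:
  R: 63 + 0.65×(0−63) = 63 − 40.95 = 22.05 → 22
  G: 138 − 89.7 = 48.3 → 48
  B: 154 + 0.65×(0−154) = 154 − 100.1 = 53.9 → 54
  → #163036
28% tint:
  R: 63 + 0.28×(255−63) = 63 + 53.76 = 116.76 → 117
  G: 138 + 0.28×(255−138) = 138 + 32.76 = 170.76 → 171
  B: 154 + 0.28×(255−154) = 154 + 28.28 = 182.28 → 182
  → #75ABB6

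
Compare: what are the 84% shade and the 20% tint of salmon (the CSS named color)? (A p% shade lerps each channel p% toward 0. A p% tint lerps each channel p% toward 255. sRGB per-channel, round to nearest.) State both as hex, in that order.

#281412, #FB998E

CSS salmon is rgb(250, 128, 114).
84% shade:
  R: 250 + 0.84×(0−250) = 250 − 210 = 40 → 40
  G: 128 + 0.84×(0−128) = 128 − 107.52 = 20.48 → 20
  B: 114 + 0.84×(0−114) = 114 − 95.76 = 18.24 → 18
  → #281412
20% tint:
  R: 250 + 1 = 251 → 251
  G: 128 + 25.4 = 153.4 → 153
  B: 114 + 0.2×(255−114) = 114 + 28.2 = 142.2 → 142
  → #FB998E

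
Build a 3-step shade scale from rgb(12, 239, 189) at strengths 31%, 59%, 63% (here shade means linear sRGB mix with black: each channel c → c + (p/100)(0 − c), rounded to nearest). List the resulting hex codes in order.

#08a582, #05624d, #045846

31%: (12 − 3.72 = 8.28→8, 239 − 74.09 = 164.91→165, 189 − 58.59 = 130.41→130) → #08a582
59%: (12 − 7.08 = 4.92→5, 239 − 141.01 = 97.99→98, 189 − 111.51 = 77.49→77) → #05624d
63%: (12 − 7.56 = 4.44→4, 239 − 150.57 = 88.43→88, 189 − 119.07 = 69.93→70) → #045846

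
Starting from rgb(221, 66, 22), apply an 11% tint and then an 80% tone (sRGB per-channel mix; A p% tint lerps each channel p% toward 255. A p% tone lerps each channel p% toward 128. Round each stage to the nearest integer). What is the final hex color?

An 11% tint moves each channel 11% toward 255:
  R: 221 + 3.74 = 224.74 → 225
  G: 66 + 20.79 = 86.79 → 87
  B: 22 + 25.63 = 47.63 → 48
After the tint: rgb(225, 87, 48) = #E15730.
An 80% tone moves each channel 80% toward 128:
  R: 225 − 77.6 = 147.4 → 147
  G: 87 + 0.8×(128−87) = 87 + 32.8 = 119.8 → 120
  B: 48 + 0.8×(128−48) = 48 + 64 = 112 → 112
rgb(147, 120, 112) = #937870.

#937870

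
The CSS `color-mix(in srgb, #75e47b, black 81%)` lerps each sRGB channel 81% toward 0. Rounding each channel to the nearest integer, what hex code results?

#75e47b is rgb(117, 228, 123).
An 81% shade moves each channel 81% toward 0:
  R: 117 + 0.81×(0−117) = 117 − 94.77 = 22.23 → 22
  G: 228 + 0.81×(0−228) = 228 − 184.68 = 43.32 → 43
  B: 123 + 0.81×(0−123) = 123 − 99.63 = 23.37 → 23
rgb(22, 43, 23) = #162b17.

#162b17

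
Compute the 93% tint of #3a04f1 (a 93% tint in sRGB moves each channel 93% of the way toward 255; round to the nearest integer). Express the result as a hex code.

#f1edfe

#3a04f1 is rgb(58, 4, 241).
Per channel, c → c + 0.93(255 − c):
  R: 58 + 0.93×(255−58) = 58 + 183.21 = 241.21 → 241
  G: 4 + 233.43 = 237.43 → 237
  B: 241 + 0.93×(255−241) = 241 + 13.02 = 254.02 → 254
rgb(241, 237, 254) = #f1edfe.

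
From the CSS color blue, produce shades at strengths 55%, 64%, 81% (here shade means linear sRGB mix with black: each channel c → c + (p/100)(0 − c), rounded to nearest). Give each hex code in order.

#000073, #00005c, #000030

CSS blue is rgb(0, 0, 255).
55%: (0→0, 0→0, 255 − 140.25 = 114.75→115) → #000073
64%: (0→0, 0→0, 255 − 163.2 = 91.8→92) → #00005c
81%: (0→0, 0→0, 255 − 206.55 = 48.45→48) → #000030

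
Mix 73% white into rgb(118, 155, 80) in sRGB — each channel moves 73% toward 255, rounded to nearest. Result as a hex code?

#DAE4D0

A 73% tint moves each channel 73% toward 255:
  R: 118 + 0.73×(255−118) = 118 + 100.01 = 218.01 → 218
  G: 155 + 73 = 228 → 228
  B: 80 + 127.75 = 207.75 → 208
rgb(218, 228, 208) = #DAE4D0.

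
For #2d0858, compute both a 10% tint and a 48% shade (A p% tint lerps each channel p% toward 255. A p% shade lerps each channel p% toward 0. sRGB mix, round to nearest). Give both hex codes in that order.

#2d0858 is rgb(45, 8, 88).
10% tint:
  R: 45 + 0.1×(255−45) = 45 + 21 = 66 → 66
  G: 8 + 0.1×(255−8) = 8 + 24.7 = 32.7 → 33
  B: 88 + 16.7 = 104.7 → 105
  → #422169
48% shade:
  R: 45 + 0.48×(0−45) = 45 − 21.6 = 23.4 → 23
  G: 8 + 0.48×(0−8) = 8 − 3.84 = 4.16 → 4
  B: 88 − 42.24 = 45.76 → 46
  → #17042e

#422169, #17042e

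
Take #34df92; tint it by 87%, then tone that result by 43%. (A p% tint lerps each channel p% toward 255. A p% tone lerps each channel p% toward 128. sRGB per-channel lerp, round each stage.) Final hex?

#34df92 is rgb(52, 223, 146).
Per channel, c → c + 0.87(255 − c):
  R: 52 + 0.87×(255−52) = 52 + 176.61 = 228.61 → 229
  G: 223 + 27.84 = 250.84 → 251
  B: 146 + 0.87×(255−146) = 146 + 94.83 = 240.83 → 241
After the tint: rgb(229, 251, 241) = #e5fbf1.
A 43% tone moves each channel 43% toward 128:
  R: 229 + 0.43×(128−229) = 229 − 43.43 = 185.57 → 186
  G: 251 + 0.43×(128−251) = 251 − 52.89 = 198.11 → 198
  B: 241 + 0.43×(128−241) = 241 − 48.59 = 192.41 → 192
rgb(186, 198, 192) = #bac6c0.

#bac6c0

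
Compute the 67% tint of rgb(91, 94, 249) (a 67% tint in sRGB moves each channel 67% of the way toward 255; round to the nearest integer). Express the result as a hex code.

#c9cafd

Per channel, c → c + 0.67(255 − c):
  R: 91 + 109.88 = 200.88 → 201
  G: 94 + 0.67×(255−94) = 94 + 107.87 = 201.87 → 202
  B: 249 + 0.67×(255−249) = 249 + 4.02 = 253.02 → 253
rgb(201, 202, 253) = #c9cafd.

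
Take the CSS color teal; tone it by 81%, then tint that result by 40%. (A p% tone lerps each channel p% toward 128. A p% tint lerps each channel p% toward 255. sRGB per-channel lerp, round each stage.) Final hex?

CSS teal is rgb(0, 128, 128).
An 81% tone moves each channel 81% toward 128:
  R: 0 + 0.81×(128−0) = 0 + 103.68 = 103.68 → 104
  G: 128 + 0.81×(128−128) = 128 + 0 = 128 → 128
  B: 128 + 0.81×(128−128) = 128 + 0 = 128 → 128
After the tone: rgb(104, 128, 128) = #688080.
Per channel, c → c + 0.4(255 − c):
  R: 104 + 0.4×(255−104) = 104 + 60.4 = 164.4 → 164
  G: 128 + 0.4×(255−128) = 128 + 50.8 = 178.8 → 179
  B: 128 + 50.8 = 178.8 → 179
rgb(164, 179, 179) = #a4b3b3.

#a4b3b3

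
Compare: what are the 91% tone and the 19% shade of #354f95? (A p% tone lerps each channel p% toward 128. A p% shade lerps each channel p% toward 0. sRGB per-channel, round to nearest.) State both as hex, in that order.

#797c82, #2b4079

#354f95 is rgb(53, 79, 149).
91% tone:
  R: 53 + 0.91×(128−53) = 53 + 68.25 = 121.25 → 121
  G: 79 + 44.59 = 123.59 → 124
  B: 149 − 19.11 = 129.89 → 130
  → #797c82
19% shade:
  R: 53 + 0.19×(0−53) = 53 − 10.07 = 42.93 → 43
  G: 79 + 0.19×(0−79) = 79 − 15.01 = 63.99 → 64
  B: 149 − 28.31 = 120.69 → 121
  → #2b4079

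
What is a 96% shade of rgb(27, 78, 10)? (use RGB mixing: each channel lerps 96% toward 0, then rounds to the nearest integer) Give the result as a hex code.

Lerp each channel 96% toward 0:
  R: 27 + 0.96×(0−27) = 27 − 25.92 = 1.08 → 1
  G: 78 + 0.96×(0−78) = 78 − 74.88 = 3.12 → 3
  B: 10 + 0.96×(0−10) = 10 − 9.6 = 0.4 → 0
rgb(1, 3, 0) = #010300.

#010300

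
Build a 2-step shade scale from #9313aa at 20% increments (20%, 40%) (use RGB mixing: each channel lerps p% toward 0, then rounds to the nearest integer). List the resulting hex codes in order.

#760f88, #580b66

#9313aa is rgb(147, 19, 170).
20%: (147 − 29.4 = 117.6→118, 19 − 3.8 = 15.2→15, 170 − 34 = 136→136) → #760f88
40%: (147 − 58.8 = 88.2→88, 19 − 7.6 = 11.4→11, 170 − 68 = 102→102) → #580b66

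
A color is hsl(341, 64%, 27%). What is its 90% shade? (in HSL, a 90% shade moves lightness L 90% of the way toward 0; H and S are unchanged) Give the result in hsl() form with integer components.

hsl(341, 64%, 3%)

L moves 90% from 27 toward 0: 27 − 24.3 = 2.7 → 3.
H and S are unchanged.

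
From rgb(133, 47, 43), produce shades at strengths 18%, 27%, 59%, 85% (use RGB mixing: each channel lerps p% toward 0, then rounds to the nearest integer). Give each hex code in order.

18%: (133 − 23.94 = 109.06→109, 47 − 8.46 = 38.54→39, 43 − 7.74 = 35.26→35) → #6d2723
27%: (133 − 35.91 = 97.09→97, 47 − 12.69 = 34.31→34, 43 − 11.61 = 31.39→31) → #61221f
59%: (133 − 78.47 = 54.53→55, 47 − 27.73 = 19.27→19, 43 − 25.37 = 17.63→18) → #371312
85%: (133 − 113.05 = 19.95→20, 47 − 39.95 = 7.05→7, 43 − 36.55 = 6.45→6) → #140706

#6d2723, #61221f, #371312, #140706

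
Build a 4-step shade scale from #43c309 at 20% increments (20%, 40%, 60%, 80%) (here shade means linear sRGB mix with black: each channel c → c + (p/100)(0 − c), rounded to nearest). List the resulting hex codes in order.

#43c309 is rgb(67, 195, 9).
20%: (67 − 13.4 = 53.6→54, 195 − 39 = 156→156, 9 − 1.8 = 7.2→7) → #369c07
40%: (67 − 26.8 = 40.2→40, 195 − 78 = 117→117, 9 − 3.6 = 5.4→5) → #287505
60%: (67 − 40.2 = 26.8→27, 195 − 117 = 78→78, 9 − 5.4 = 3.6→4) → #1b4e04
80%: (67 − 53.6 = 13.4→13, 195 − 156 = 39→39, 9 − 7.2 = 1.8→2) → #0d2702

#369c07, #287505, #1b4e04, #0d2702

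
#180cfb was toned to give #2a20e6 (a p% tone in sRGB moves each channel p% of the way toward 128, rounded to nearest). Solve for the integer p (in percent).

17%

#180cfb is rgb(24, 12, 251); #2a20e6 is rgb(42, 32, 230).
On the B channel (widest range): 230 ≈ 251 + (p/100)(128 − 251), so p ≈ 100×(230 − 251)/(128 − 251) = -2100/-123 = 17.07.
p = 17 reproduces all three channels after rounding.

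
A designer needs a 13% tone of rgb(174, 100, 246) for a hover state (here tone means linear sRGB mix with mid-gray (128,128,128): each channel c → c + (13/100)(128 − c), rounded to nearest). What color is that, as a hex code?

#A868E7

Per channel, c → c + 0.13(128 − c):
  R: 174 − 5.98 = 168.02 → 168
  G: 100 + 0.13×(128−100) = 100 + 3.64 = 103.64 → 104
  B: 246 + 0.13×(128−246) = 246 − 15.34 = 230.66 → 231
rgb(168, 104, 231) = #A868E7.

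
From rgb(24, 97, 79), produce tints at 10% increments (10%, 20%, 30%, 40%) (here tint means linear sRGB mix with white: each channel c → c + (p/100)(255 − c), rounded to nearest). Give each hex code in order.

#2f7161, #468172, #5d9084, #74a095

10%: (24 + 23.1 = 47.1→47, 97 + 15.8 = 112.8→113, 79 + 17.6 = 96.6→97) → #2f7161
20%: (24 + 46.2 = 70.2→70, 97 + 31.6 = 128.6→129, 79 + 35.2 = 114.2→114) → #468172
30%: (24 + 69.3 = 93.3→93, 97 + 47.4 = 144.4→144, 79 + 52.8 = 131.8→132) → #5d9084
40%: (24 + 92.4 = 116.4→116, 97 + 63.2 = 160.2→160, 79 + 70.4 = 149.4→149) → #74a095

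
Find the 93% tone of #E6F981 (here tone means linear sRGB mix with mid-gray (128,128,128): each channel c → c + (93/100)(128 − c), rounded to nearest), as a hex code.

#878880

#E6F981 is rgb(230, 249, 129).
Per channel, c → c + 0.93(128 − c):
  R: 230 + 0.93×(128−230) = 230 − 94.86 = 135.14 → 135
  G: 249 + 0.93×(128−249) = 249 − 112.53 = 136.47 → 136
  B: 129 − 0.93 = 128.07 → 128
rgb(135, 136, 128) = #878880.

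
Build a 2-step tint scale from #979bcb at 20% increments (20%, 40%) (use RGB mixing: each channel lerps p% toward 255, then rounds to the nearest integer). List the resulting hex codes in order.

#acafd5, #c1c3e0

#979bcb is rgb(151, 155, 203).
20%: (151 + 20.8 = 171.8→172, 155 + 20 = 175→175, 203 + 10.4 = 213.4→213) → #acafd5
40%: (151 + 41.6 = 192.6→193, 155 + 40 = 195→195, 203 + 20.8 = 223.8→224) → #c1c3e0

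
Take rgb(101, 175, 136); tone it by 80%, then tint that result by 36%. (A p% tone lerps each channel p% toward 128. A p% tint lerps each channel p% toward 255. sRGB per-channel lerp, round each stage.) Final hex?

#ABB3AF

Per channel, c → c + 0.8(128 − c):
  R: 101 + 21.6 = 122.6 → 123
  G: 175 + 0.8×(128−175) = 175 − 37.6 = 137.4 → 137
  B: 136 + 0.8×(128−136) = 136 − 6.4 = 129.6 → 130
After the tone: rgb(123, 137, 130) = #7B8982.
A 36% tint moves each channel 36% toward 255:
  R: 123 + 0.36×(255−123) = 123 + 47.52 = 170.52 → 171
  G: 137 + 0.36×(255−137) = 137 + 42.48 = 179.48 → 179
  B: 130 + 0.36×(255−130) = 130 + 45 = 175 → 175
rgb(171, 179, 175) = #ABB3AF.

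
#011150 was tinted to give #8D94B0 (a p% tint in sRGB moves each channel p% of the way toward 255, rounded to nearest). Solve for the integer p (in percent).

55%

#011150 is rgb(1, 17, 80); #8D94B0 is rgb(141, 148, 176).
On the R channel (widest range): 141 ≈ 1 + (p/100)(255 − 1), so p ≈ 100×(141 − 1)/(255 − 1) = 14000/254 = 55.12.
p = 55 reproduces all three channels after rounding.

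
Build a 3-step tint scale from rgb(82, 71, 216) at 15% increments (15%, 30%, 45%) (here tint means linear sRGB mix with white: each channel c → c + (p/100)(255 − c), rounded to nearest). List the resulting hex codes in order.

#6C63DE, #867EE4, #A09AEA

15%: (82 + 25.95 = 107.95→108, 71 + 27.6 = 98.6→99, 216 + 5.85 = 221.85→222) → #6C63DE
30%: (82 + 51.9 = 133.9→134, 71 + 55.2 = 126.2→126, 216 + 11.7 = 227.7→228) → #867EE4
45%: (82 + 77.85 = 159.85→160, 71 + 82.8 = 153.8→154, 216 + 17.55 = 233.55→234) → #A09AEA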